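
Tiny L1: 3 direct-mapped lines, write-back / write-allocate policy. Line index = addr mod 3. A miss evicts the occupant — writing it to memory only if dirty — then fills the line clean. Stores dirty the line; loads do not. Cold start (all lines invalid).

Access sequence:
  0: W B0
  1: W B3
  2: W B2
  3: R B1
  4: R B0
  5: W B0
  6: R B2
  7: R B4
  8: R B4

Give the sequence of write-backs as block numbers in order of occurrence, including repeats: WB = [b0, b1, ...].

WB = [0, 3]

  0 | W B0 → L0 miss [D]
  1 | W B3 → L0 miss wb→B0 [D]
  2 | W B2 → L2 miss [D]
  3 | R B1 → L1 miss [-]
  4 | R B0 → L0 miss wb→B3 [-]
  5 | W B0 → L0 hit [D]
  6 | R B2 → L2 hit [D]
  7 | R B4 → L1 miss [-]
  8 | R B4 → L1 hit [-]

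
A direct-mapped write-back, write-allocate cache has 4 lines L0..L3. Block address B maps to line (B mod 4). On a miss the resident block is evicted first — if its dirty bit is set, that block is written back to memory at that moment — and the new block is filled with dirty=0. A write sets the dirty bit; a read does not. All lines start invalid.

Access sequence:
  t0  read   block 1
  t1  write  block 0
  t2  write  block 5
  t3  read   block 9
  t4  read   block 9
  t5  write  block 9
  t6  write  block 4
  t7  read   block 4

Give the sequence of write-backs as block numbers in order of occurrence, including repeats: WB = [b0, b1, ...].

  0 | R B1 → L1 miss [-]
  1 | W B0 → L0 miss [D]
  2 | W B5 → L1 miss [D]
  3 | R B9 → L1 miss wb→B5 [-]
  4 | R B9 → L1 hit [-]
  5 | W B9 → L1 hit [D]
  6 | W B4 → L0 miss wb→B0 [D]
  7 | R B4 → L0 hit [D]

WB = [5, 0]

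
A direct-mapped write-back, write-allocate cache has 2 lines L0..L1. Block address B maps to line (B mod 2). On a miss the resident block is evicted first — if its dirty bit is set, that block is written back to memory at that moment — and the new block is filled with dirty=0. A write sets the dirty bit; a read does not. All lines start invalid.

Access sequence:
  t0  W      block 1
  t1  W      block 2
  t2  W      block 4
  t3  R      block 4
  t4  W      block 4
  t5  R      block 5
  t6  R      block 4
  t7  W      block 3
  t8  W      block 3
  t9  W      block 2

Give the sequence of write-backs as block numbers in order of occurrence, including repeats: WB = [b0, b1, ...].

WB = [2, 1, 4]

0: W B1 → L1 miss [D]
1: W B2 → L0 miss [D]
2: W B4 → L0 miss wb→B2 [D]
3: R B4 → L0 hit [D]
4: W B4 → L0 hit [D]
5: R B5 → L1 miss wb→B1 [-]
6: R B4 → L0 hit [D]
7: W B3 → L1 miss [D]
8: W B3 → L1 hit [D]
9: W B2 → L0 miss wb→B4 [D]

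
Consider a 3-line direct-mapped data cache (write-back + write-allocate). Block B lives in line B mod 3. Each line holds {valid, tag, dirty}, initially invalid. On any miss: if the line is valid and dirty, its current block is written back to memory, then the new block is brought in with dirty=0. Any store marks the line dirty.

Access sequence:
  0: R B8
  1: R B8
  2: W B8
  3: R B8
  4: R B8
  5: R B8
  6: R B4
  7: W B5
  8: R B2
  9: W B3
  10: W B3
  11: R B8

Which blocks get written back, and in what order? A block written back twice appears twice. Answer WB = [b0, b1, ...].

  0 | R B8 → L2 miss [-]
  1 | R B8 → L2 hit [-]
  2 | W B8 → L2 hit [D]
  3 | R B8 → L2 hit [D]
  4 | R B8 → L2 hit [D]
  5 | R B8 → L2 hit [D]
  6 | R B4 → L1 miss [-]
  7 | W B5 → L2 miss wb→B8 [D]
  8 | R B2 → L2 miss wb→B5 [-]
  9 | W B3 → L0 miss [D]
  10 | W B3 → L0 hit [D]
  11 | R B8 → L2 miss [-]

WB = [8, 5]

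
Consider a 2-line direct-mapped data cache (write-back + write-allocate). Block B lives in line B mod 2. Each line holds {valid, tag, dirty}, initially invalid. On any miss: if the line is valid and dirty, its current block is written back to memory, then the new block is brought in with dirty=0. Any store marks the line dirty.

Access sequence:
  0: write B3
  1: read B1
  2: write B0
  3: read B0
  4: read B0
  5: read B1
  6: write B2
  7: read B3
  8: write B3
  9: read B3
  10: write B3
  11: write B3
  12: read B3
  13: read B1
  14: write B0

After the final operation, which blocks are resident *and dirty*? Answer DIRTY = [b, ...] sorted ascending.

0: W B3 → L1 miss [D]
1: R B1 → L1 miss wb→B3 [-]
2: W B0 → L0 miss [D]
3: R B0 → L0 hit [D]
4: R B0 → L0 hit [D]
5: R B1 → L1 hit [-]
6: W B2 → L0 miss wb→B0 [D]
7: R B3 → L1 miss [-]
8: W B3 → L1 hit [D]
9: R B3 → L1 hit [D]
10: W B3 → L1 hit [D]
11: W B3 → L1 hit [D]
12: R B3 → L1 hit [D]
13: R B1 → L1 miss wb→B3 [-]
14: W B0 → L0 miss wb→B2 [D]

DIRTY = [0]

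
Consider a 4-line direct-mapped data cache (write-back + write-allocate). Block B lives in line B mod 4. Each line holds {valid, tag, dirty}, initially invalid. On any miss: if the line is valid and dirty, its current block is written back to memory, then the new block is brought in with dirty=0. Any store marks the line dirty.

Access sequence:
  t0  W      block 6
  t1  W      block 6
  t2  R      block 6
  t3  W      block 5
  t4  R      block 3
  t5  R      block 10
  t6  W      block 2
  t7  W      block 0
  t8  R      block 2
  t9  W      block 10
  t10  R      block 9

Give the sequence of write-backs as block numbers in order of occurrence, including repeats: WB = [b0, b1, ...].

0: W B6 → L2 miss [D]
1: W B6 → L2 hit [D]
2: R B6 → L2 hit [D]
3: W B5 → L1 miss [D]
4: R B3 → L3 miss [-]
5: R B10 → L2 miss wb→B6 [-]
6: W B2 → L2 miss [D]
7: W B0 → L0 miss [D]
8: R B2 → L2 hit [D]
9: W B10 → L2 miss wb→B2 [D]
10: R B9 → L1 miss wb→B5 [-]

WB = [6, 2, 5]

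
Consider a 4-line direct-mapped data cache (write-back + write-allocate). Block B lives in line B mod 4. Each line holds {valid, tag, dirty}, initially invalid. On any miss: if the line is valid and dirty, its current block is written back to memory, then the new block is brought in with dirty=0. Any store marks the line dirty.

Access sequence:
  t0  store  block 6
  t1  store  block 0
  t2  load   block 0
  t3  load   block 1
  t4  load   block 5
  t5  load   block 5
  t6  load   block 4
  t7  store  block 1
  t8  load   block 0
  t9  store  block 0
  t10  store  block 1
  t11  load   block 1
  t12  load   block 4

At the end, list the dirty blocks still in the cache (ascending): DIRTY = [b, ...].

  0 | W B6 → L2 miss [D]
  1 | W B0 → L0 miss [D]
  2 | R B0 → L0 hit [D]
  3 | R B1 → L1 miss [-]
  4 | R B5 → L1 miss [-]
  5 | R B5 → L1 hit [-]
  6 | R B4 → L0 miss wb→B0 [-]
  7 | W B1 → L1 miss [D]
  8 | R B0 → L0 miss [-]
  9 | W B0 → L0 hit [D]
  10 | W B1 → L1 hit [D]
  11 | R B1 → L1 hit [D]
  12 | R B4 → L0 miss wb→B0 [-]

DIRTY = [1, 6]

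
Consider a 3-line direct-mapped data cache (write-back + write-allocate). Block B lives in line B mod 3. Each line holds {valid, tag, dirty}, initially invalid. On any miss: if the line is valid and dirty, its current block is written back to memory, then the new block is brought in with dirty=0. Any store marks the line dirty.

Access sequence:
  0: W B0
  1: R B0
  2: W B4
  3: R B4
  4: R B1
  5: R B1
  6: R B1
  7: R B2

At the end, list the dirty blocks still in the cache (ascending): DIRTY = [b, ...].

0: W B0 -> L0 miss  d=D]
1: R B0 -> L0 hit  d=D]
2: W B4 -> L1 miss  d=D]
3: R B4 -> L1 hit  d=D]
4: R B1 -> L1 miss wb->B4  d=-]
5: R B1 -> L1 hit  d=-]
6: R B1 -> L1 hit  d=-]
7: R B2 -> L2 miss  d=-]

DIRTY = [0]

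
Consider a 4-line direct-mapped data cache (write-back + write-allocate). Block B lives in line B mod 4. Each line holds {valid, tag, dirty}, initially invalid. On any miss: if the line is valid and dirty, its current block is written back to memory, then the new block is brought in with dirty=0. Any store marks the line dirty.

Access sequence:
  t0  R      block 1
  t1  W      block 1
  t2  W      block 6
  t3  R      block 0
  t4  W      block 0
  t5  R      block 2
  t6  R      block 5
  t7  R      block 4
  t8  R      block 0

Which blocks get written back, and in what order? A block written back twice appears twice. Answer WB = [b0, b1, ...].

WB = [6, 1, 0]

0: R B1 -> L1 miss  d=-]
1: W B1 -> L1 hit  d=D]
2: W B6 -> L2 miss  d=D]
3: R B0 -> L0 miss  d=-]
4: W B0 -> L0 hit  d=D]
5: R B2 -> L2 miss wb->B6  d=-]
6: R B5 -> L1 miss wb->B1  d=-]
7: R B4 -> L0 miss wb->B0  d=-]
8: R B0 -> L0 miss  d=-]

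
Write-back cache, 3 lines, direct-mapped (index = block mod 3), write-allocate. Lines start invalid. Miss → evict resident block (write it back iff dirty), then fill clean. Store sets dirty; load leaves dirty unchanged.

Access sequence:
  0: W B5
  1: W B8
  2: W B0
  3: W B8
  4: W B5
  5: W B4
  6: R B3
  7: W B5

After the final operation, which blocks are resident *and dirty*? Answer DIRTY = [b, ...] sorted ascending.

DIRTY = [4, 5]

  0 | W B5 → L2 miss [D]
  1 | W B8 → L2 miss wb→B5 [D]
  2 | W B0 → L0 miss [D]
  3 | W B8 → L2 hit [D]
  4 | W B5 → L2 miss wb→B8 [D]
  5 | W B4 → L1 miss [D]
  6 | R B3 → L0 miss wb→B0 [-]
  7 | W B5 → L2 hit [D]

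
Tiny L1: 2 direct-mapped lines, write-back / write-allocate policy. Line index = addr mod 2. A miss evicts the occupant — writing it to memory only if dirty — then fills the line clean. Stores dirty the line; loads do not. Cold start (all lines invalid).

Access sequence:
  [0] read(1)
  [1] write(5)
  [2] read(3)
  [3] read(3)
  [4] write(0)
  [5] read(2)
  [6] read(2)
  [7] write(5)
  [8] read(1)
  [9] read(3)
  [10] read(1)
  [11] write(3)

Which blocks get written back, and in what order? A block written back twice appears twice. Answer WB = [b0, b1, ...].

WB = [5, 0, 5]

0: R B1 -> L1 miss  d=-]
1: W B5 -> L1 miss  d=D]
2: R B3 -> L1 miss wb->B5  d=-]
3: R B3 -> L1 hit  d=-]
4: W B0 -> L0 miss  d=D]
5: R B2 -> L0 miss wb->B0  d=-]
6: R B2 -> L0 hit  d=-]
7: W B5 -> L1 miss  d=D]
8: R B1 -> L1 miss wb->B5  d=-]
9: R B3 -> L1 miss  d=-]
10: R B1 -> L1 miss  d=-]
11: W B3 -> L1 miss  d=D]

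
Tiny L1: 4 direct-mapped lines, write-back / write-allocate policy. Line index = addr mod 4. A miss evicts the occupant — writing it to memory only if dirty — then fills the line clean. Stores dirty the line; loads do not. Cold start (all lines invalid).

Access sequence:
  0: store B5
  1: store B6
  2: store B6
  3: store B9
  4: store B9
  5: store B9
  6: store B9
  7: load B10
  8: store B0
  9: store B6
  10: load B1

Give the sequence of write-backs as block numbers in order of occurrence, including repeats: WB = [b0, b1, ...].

0: W B5 -> L1 miss  d=D]
1: W B6 -> L2 miss  d=D]
2: W B6 -> L2 hit  d=D]
3: W B9 -> L1 miss wb->B5  d=D]
4: W B9 -> L1 hit  d=D]
5: W B9 -> L1 hit  d=D]
6: W B9 -> L1 hit  d=D]
7: R B10 -> L2 miss wb->B6  d=-]
8: W B0 -> L0 miss  d=D]
9: W B6 -> L2 miss  d=D]
10: R B1 -> L1 miss wb->B9  d=-]

WB = [5, 6, 9]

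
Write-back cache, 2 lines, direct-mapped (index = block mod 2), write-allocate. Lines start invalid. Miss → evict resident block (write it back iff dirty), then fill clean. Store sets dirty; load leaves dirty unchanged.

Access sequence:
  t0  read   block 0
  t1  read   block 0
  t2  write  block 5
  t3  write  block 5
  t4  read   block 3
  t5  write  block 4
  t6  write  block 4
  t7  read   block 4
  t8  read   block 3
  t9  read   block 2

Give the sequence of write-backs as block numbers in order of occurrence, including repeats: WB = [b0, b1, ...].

  0 | R B0 → L0 miss [-]
  1 | R B0 → L0 hit [-]
  2 | W B5 → L1 miss [D]
  3 | W B5 → L1 hit [D]
  4 | R B3 → L1 miss wb→B5 [-]
  5 | W B4 → L0 miss [D]
  6 | W B4 → L0 hit [D]
  7 | R B4 → L0 hit [D]
  8 | R B3 → L1 hit [-]
  9 | R B2 → L0 miss wb→B4 [-]

WB = [5, 4]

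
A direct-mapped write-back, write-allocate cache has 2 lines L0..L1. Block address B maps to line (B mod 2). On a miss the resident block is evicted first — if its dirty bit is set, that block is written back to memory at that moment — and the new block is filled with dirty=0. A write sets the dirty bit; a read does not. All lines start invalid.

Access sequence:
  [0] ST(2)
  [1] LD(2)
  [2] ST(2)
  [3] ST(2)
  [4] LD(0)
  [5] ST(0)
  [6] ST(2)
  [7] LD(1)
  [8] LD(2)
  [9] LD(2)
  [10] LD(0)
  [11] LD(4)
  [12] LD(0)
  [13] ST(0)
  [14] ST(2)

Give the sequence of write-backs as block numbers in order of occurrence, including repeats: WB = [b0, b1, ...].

WB = [2, 0, 2, 0]

0: W B2 -> L0 miss  d=D]
1: R B2 -> L0 hit  d=D]
2: W B2 -> L0 hit  d=D]
3: W B2 -> L0 hit  d=D]
4: R B0 -> L0 miss wb->B2  d=-]
5: W B0 -> L0 hit  d=D]
6: W B2 -> L0 miss wb->B0  d=D]
7: R B1 -> L1 miss  d=-]
8: R B2 -> L0 hit  d=D]
9: R B2 -> L0 hit  d=D]
10: R B0 -> L0 miss wb->B2  d=-]
11: R B4 -> L0 miss  d=-]
12: R B0 -> L0 miss  d=-]
13: W B0 -> L0 hit  d=D]
14: W B2 -> L0 miss wb->B0  d=D]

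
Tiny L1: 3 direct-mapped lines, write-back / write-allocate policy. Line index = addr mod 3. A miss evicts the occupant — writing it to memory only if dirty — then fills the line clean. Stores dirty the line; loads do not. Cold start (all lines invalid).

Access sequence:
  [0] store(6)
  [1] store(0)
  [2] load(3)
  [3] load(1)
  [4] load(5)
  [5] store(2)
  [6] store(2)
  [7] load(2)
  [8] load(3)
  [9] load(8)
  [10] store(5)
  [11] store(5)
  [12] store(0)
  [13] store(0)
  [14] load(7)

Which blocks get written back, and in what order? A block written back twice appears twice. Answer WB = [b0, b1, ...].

WB = [6, 0, 2]

0: W B6 -> L0 miss  d=D]
1: W B0 -> L0 miss wb->B6  d=D]
2: R B3 -> L0 miss wb->B0  d=-]
3: R B1 -> L1 miss  d=-]
4: R B5 -> L2 miss  d=-]
5: W B2 -> L2 miss  d=D]
6: W B2 -> L2 hit  d=D]
7: R B2 -> L2 hit  d=D]
8: R B3 -> L0 hit  d=-]
9: R B8 -> L2 miss wb->B2  d=-]
10: W B5 -> L2 miss  d=D]
11: W B5 -> L2 hit  d=D]
12: W B0 -> L0 miss  d=D]
13: W B0 -> L0 hit  d=D]
14: R B7 -> L1 miss  d=-]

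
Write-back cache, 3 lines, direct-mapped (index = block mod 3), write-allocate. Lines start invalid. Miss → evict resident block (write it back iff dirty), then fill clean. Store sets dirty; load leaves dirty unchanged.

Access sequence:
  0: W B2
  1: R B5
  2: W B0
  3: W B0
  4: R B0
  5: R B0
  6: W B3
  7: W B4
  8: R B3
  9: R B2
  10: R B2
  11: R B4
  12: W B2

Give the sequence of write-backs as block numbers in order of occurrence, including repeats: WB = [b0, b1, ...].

0: W B2 -> L2 miss  d=D]
1: R B5 -> L2 miss wb->B2  d=-]
2: W B0 -> L0 miss  d=D]
3: W B0 -> L0 hit  d=D]
4: R B0 -> L0 hit  d=D]
5: R B0 -> L0 hit  d=D]
6: W B3 -> L0 miss wb->B0  d=D]
7: W B4 -> L1 miss  d=D]
8: R B3 -> L0 hit  d=D]
9: R B2 -> L2 miss  d=-]
10: R B2 -> L2 hit  d=-]
11: R B4 -> L1 hit  d=D]
12: W B2 -> L2 hit  d=D]

WB = [2, 0]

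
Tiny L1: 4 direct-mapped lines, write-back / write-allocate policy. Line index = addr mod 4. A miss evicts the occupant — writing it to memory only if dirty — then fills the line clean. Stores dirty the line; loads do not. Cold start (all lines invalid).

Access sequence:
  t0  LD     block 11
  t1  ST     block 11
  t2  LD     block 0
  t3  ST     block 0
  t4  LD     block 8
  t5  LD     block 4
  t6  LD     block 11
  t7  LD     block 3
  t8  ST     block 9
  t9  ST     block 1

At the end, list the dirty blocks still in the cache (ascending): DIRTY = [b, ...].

0: R B11 → L3 miss [-]
1: W B11 → L3 hit [D]
2: R B0 → L0 miss [-]
3: W B0 → L0 hit [D]
4: R B8 → L0 miss wb→B0 [-]
5: R B4 → L0 miss [-]
6: R B11 → L3 hit [D]
7: R B3 → L3 miss wb→B11 [-]
8: W B9 → L1 miss [D]
9: W B1 → L1 miss wb→B9 [D]

DIRTY = [1]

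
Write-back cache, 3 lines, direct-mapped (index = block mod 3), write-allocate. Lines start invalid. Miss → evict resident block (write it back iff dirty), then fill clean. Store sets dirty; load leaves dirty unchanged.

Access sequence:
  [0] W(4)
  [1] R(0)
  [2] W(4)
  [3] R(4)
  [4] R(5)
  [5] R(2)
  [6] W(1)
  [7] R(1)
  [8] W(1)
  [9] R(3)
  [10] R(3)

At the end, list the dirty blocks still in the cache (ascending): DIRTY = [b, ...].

DIRTY = [1]

0: W B4 -> L1 miss  d=D]
1: R B0 -> L0 miss  d=-]
2: W B4 -> L1 hit  d=D]
3: R B4 -> L1 hit  d=D]
4: R B5 -> L2 miss  d=-]
5: R B2 -> L2 miss  d=-]
6: W B1 -> L1 miss wb->B4  d=D]
7: R B1 -> L1 hit  d=D]
8: W B1 -> L1 hit  d=D]
9: R B3 -> L0 miss  d=-]
10: R B3 -> L0 hit  d=-]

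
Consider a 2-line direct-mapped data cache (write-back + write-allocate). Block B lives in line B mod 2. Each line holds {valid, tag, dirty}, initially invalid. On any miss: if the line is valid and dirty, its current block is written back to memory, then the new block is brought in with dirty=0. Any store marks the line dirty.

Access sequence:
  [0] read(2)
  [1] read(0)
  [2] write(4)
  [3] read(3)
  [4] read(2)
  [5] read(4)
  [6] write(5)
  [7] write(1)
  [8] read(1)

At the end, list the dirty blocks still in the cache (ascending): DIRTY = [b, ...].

0: R B2 -> L0 miss  d=-]
1: R B0 -> L0 miss  d=-]
2: W B4 -> L0 miss  d=D]
3: R B3 -> L1 miss  d=-]
4: R B2 -> L0 miss wb->B4  d=-]
5: R B4 -> L0 miss  d=-]
6: W B5 -> L1 miss  d=D]
7: W B1 -> L1 miss wb->B5  d=D]
8: R B1 -> L1 hit  d=D]

DIRTY = [1]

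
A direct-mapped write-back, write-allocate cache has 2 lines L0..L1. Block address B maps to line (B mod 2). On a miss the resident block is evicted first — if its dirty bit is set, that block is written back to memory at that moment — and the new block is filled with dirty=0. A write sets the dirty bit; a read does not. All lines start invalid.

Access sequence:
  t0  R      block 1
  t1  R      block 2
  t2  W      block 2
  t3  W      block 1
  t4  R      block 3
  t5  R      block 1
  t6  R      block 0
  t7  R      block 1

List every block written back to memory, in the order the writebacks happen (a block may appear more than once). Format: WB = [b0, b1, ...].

0: R B1 → L1 miss [-]
1: R B2 → L0 miss [-]
2: W B2 → L0 hit [D]
3: W B1 → L1 hit [D]
4: R B3 → L1 miss wb→B1 [-]
5: R B1 → L1 miss [-]
6: R B0 → L0 miss wb→B2 [-]
7: R B1 → L1 hit [-]

WB = [1, 2]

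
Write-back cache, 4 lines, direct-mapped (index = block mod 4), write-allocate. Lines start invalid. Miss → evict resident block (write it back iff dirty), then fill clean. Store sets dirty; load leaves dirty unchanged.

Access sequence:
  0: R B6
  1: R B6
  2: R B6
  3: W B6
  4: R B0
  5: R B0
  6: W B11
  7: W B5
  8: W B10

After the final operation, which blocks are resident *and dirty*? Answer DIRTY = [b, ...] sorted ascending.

DIRTY = [5, 10, 11]

0: R B6 -> L2 miss  d=-]
1: R B6 -> L2 hit  d=-]
2: R B6 -> L2 hit  d=-]
3: W B6 -> L2 hit  d=D]
4: R B0 -> L0 miss  d=-]
5: R B0 -> L0 hit  d=-]
6: W B11 -> L3 miss  d=D]
7: W B5 -> L1 miss  d=D]
8: W B10 -> L2 miss wb->B6  d=D]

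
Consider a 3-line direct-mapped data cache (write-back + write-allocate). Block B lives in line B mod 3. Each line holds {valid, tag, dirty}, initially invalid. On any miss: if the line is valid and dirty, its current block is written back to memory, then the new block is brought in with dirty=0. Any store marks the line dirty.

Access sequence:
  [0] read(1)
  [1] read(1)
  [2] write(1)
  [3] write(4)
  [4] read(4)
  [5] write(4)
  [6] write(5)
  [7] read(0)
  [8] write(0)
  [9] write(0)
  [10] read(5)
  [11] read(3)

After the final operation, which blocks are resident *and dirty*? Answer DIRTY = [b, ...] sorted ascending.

DIRTY = [4, 5]

0: R B1 → L1 miss [-]
1: R B1 → L1 hit [-]
2: W B1 → L1 hit [D]
3: W B4 → L1 miss wb→B1 [D]
4: R B4 → L1 hit [D]
5: W B4 → L1 hit [D]
6: W B5 → L2 miss [D]
7: R B0 → L0 miss [-]
8: W B0 → L0 hit [D]
9: W B0 → L0 hit [D]
10: R B5 → L2 hit [D]
11: R B3 → L0 miss wb→B0 [-]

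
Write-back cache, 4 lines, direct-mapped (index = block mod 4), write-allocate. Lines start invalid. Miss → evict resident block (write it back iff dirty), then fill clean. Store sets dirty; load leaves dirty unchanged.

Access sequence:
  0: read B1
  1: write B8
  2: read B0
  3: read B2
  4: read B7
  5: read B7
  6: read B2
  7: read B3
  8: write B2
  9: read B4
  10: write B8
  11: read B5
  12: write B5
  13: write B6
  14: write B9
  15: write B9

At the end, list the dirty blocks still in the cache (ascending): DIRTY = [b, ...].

  0 | R B1 → L1 miss [-]
  1 | W B8 → L0 miss [D]
  2 | R B0 → L0 miss wb→B8 [-]
  3 | R B2 → L2 miss [-]
  4 | R B7 → L3 miss [-]
  5 | R B7 → L3 hit [-]
  6 | R B2 → L2 hit [-]
  7 | R B3 → L3 miss [-]
  8 | W B2 → L2 hit [D]
  9 | R B4 → L0 miss [-]
  10 | W B8 → L0 miss [D]
  11 | R B5 → L1 miss [-]
  12 | W B5 → L1 hit [D]
  13 | W B6 → L2 miss wb→B2 [D]
  14 | W B9 → L1 miss wb→B5 [D]
  15 | W B9 → L1 hit [D]

DIRTY = [6, 8, 9]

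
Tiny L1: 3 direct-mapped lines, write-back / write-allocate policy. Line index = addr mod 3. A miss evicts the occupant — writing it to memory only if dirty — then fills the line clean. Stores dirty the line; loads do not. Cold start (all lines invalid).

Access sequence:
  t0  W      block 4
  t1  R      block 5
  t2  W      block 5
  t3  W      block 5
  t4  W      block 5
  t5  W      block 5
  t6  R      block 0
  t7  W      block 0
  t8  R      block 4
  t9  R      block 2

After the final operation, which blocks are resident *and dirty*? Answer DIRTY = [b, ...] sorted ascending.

  0 | W B4 → L1 miss [D]
  1 | R B5 → L2 miss [-]
  2 | W B5 → L2 hit [D]
  3 | W B5 → L2 hit [D]
  4 | W B5 → L2 hit [D]
  5 | W B5 → L2 hit [D]
  6 | R B0 → L0 miss [-]
  7 | W B0 → L0 hit [D]
  8 | R B4 → L1 hit [D]
  9 | R B2 → L2 miss wb→B5 [-]

DIRTY = [0, 4]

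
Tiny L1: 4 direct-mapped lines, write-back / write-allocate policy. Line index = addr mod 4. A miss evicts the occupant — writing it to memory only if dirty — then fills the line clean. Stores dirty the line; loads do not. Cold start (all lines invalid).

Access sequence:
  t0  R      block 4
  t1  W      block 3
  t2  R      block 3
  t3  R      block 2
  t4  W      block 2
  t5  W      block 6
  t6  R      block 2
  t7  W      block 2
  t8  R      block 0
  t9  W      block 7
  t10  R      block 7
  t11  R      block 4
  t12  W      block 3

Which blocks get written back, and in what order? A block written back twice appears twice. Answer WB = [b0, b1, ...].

  0 | R B4 → L0 miss [-]
  1 | W B3 → L3 miss [D]
  2 | R B3 → L3 hit [D]
  3 | R B2 → L2 miss [-]
  4 | W B2 → L2 hit [D]
  5 | W B6 → L2 miss wb→B2 [D]
  6 | R B2 → L2 miss wb→B6 [-]
  7 | W B2 → L2 hit [D]
  8 | R B0 → L0 miss [-]
  9 | W B7 → L3 miss wb→B3 [D]
  10 | R B7 → L3 hit [D]
  11 | R B4 → L0 miss [-]
  12 | W B3 → L3 miss wb→B7 [D]

WB = [2, 6, 3, 7]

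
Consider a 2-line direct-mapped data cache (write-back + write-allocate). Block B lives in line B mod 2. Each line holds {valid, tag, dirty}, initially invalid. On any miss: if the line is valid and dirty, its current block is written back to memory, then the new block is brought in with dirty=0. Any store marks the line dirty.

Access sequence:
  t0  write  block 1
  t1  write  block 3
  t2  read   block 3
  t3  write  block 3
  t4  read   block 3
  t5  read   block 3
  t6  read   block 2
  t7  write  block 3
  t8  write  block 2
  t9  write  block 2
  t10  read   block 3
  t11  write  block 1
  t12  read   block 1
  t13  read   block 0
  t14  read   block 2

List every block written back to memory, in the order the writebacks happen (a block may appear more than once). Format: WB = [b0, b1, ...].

0: W B1 -> L1 miss  d=D]
1: W B3 -> L1 miss wb->B1  d=D]
2: R B3 -> L1 hit  d=D]
3: W B3 -> L1 hit  d=D]
4: R B3 -> L1 hit  d=D]
5: R B3 -> L1 hit  d=D]
6: R B2 -> L0 miss  d=-]
7: W B3 -> L1 hit  d=D]
8: W B2 -> L0 hit  d=D]
9: W B2 -> L0 hit  d=D]
10: R B3 -> L1 hit  d=D]
11: W B1 -> L1 miss wb->B3  d=D]
12: R B1 -> L1 hit  d=D]
13: R B0 -> L0 miss wb->B2  d=-]
14: R B2 -> L0 miss  d=-]

WB = [1, 3, 2]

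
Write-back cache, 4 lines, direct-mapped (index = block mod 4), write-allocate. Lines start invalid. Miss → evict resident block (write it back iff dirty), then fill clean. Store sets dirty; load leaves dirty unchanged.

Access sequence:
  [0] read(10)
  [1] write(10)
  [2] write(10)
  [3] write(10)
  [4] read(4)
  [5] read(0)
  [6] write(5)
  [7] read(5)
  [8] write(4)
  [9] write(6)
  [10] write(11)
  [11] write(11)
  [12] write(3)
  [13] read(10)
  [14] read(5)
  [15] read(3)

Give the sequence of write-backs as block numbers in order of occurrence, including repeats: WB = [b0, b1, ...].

WB = [10, 11, 6]

  0 | R B10 → L2 miss [-]
  1 | W B10 → L2 hit [D]
  2 | W B10 → L2 hit [D]
  3 | W B10 → L2 hit [D]
  4 | R B4 → L0 miss [-]
  5 | R B0 → L0 miss [-]
  6 | W B5 → L1 miss [D]
  7 | R B5 → L1 hit [D]
  8 | W B4 → L0 miss [D]
  9 | W B6 → L2 miss wb→B10 [D]
  10 | W B11 → L3 miss [D]
  11 | W B11 → L3 hit [D]
  12 | W B3 → L3 miss wb→B11 [D]
  13 | R B10 → L2 miss wb→B6 [-]
  14 | R B5 → L1 hit [D]
  15 | R B3 → L3 hit [D]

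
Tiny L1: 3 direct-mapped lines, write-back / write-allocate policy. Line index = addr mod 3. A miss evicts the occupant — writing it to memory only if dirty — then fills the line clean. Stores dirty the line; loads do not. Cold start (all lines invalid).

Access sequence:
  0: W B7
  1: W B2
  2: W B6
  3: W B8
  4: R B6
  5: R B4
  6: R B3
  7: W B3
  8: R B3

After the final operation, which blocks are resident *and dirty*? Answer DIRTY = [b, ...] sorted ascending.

  0 | W B7 → L1 miss [D]
  1 | W B2 → L2 miss [D]
  2 | W B6 → L0 miss [D]
  3 | W B8 → L2 miss wb→B2 [D]
  4 | R B6 → L0 hit [D]
  5 | R B4 → L1 miss wb→B7 [-]
  6 | R B3 → L0 miss wb→B6 [-]
  7 | W B3 → L0 hit [D]
  8 | R B3 → L0 hit [D]

DIRTY = [3, 8]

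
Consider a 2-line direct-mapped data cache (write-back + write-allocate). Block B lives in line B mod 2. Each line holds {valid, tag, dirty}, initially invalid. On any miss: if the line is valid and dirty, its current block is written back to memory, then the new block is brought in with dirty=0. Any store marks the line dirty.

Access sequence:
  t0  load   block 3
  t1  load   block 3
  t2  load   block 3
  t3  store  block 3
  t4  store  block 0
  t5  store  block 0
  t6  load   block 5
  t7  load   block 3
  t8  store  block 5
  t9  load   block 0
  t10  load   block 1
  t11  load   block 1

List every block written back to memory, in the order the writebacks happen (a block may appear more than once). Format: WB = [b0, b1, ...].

  0 | R B3 → L1 miss [-]
  1 | R B3 → L1 hit [-]
  2 | R B3 → L1 hit [-]
  3 | W B3 → L1 hit [D]
  4 | W B0 → L0 miss [D]
  5 | W B0 → L0 hit [D]
  6 | R B5 → L1 miss wb→B3 [-]
  7 | R B3 → L1 miss [-]
  8 | W B5 → L1 miss [D]
  9 | R B0 → L0 hit [D]
  10 | R B1 → L1 miss wb→B5 [-]
  11 | R B1 → L1 hit [-]

WB = [3, 5]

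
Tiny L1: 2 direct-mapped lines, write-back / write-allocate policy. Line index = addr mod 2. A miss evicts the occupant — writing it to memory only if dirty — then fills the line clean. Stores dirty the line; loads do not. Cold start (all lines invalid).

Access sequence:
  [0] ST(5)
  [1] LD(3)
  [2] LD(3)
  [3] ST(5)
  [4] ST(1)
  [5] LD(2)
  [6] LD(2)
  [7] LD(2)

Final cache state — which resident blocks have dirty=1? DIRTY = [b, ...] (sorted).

0: W B5 -> L1 miss  d=D]
1: R B3 -> L1 miss wb->B5  d=-]
2: R B3 -> L1 hit  d=-]
3: W B5 -> L1 miss  d=D]
4: W B1 -> L1 miss wb->B5  d=D]
5: R B2 -> L0 miss  d=-]
6: R B2 -> L0 hit  d=-]
7: R B2 -> L0 hit  d=-]

DIRTY = [1]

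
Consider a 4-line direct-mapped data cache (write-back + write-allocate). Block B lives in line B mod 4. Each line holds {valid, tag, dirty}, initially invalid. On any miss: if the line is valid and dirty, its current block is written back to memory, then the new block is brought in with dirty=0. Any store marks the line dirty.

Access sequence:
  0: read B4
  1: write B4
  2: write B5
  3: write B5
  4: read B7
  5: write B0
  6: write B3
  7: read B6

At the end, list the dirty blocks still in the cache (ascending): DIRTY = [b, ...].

DIRTY = [0, 3, 5]

  0 | R B4 → L0 miss [-]
  1 | W B4 → L0 hit [D]
  2 | W B5 → L1 miss [D]
  3 | W B5 → L1 hit [D]
  4 | R B7 → L3 miss [-]
  5 | W B0 → L0 miss wb→B4 [D]
  6 | W B3 → L3 miss [D]
  7 | R B6 → L2 miss [-]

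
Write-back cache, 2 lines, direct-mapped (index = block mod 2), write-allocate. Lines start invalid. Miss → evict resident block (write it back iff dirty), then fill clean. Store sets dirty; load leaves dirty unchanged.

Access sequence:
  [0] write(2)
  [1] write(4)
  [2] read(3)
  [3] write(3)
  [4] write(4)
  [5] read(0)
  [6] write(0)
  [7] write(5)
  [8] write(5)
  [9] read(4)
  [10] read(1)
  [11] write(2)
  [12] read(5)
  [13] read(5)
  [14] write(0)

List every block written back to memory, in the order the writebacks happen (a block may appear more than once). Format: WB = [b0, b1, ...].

  0 | W B2 → L0 miss [D]
  1 | W B4 → L0 miss wb→B2 [D]
  2 | R B3 → L1 miss [-]
  3 | W B3 → L1 hit [D]
  4 | W B4 → L0 hit [D]
  5 | R B0 → L0 miss wb→B4 [-]
  6 | W B0 → L0 hit [D]
  7 | W B5 → L1 miss wb→B3 [D]
  8 | W B5 → L1 hit [D]
  9 | R B4 → L0 miss wb→B0 [-]
  10 | R B1 → L1 miss wb→B5 [-]
  11 | W B2 → L0 miss [D]
  12 | R B5 → L1 miss [-]
  13 | R B5 → L1 hit [-]
  14 | W B0 → L0 miss wb→B2 [D]

WB = [2, 4, 3, 0, 5, 2]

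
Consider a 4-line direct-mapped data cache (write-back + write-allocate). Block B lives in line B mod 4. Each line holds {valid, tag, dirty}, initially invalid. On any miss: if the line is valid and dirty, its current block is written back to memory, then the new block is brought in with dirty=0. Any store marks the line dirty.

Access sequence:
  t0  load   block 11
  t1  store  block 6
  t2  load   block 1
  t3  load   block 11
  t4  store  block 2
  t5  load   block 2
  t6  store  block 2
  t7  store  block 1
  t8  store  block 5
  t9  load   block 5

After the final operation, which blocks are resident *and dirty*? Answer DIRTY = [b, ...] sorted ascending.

DIRTY = [2, 5]

0: R B11 → L3 miss [-]
1: W B6 → L2 miss [D]
2: R B1 → L1 miss [-]
3: R B11 → L3 hit [-]
4: W B2 → L2 miss wb→B6 [D]
5: R B2 → L2 hit [D]
6: W B2 → L2 hit [D]
7: W B1 → L1 hit [D]
8: W B5 → L1 miss wb→B1 [D]
9: R B5 → L1 hit [D]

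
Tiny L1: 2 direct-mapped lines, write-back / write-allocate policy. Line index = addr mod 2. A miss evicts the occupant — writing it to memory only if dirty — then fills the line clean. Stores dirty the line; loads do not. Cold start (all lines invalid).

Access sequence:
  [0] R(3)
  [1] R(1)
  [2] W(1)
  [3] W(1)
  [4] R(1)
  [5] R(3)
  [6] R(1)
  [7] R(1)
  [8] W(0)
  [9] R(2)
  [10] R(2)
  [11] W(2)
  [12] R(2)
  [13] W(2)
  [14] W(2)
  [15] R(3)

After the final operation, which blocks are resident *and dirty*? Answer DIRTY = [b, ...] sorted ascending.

0: R B3 -> L1 miss  d=-]
1: R B1 -> L1 miss  d=-]
2: W B1 -> L1 hit  d=D]
3: W B1 -> L1 hit  d=D]
4: R B1 -> L1 hit  d=D]
5: R B3 -> L1 miss wb->B1  d=-]
6: R B1 -> L1 miss  d=-]
7: R B1 -> L1 hit  d=-]
8: W B0 -> L0 miss  d=D]
9: R B2 -> L0 miss wb->B0  d=-]
10: R B2 -> L0 hit  d=-]
11: W B2 -> L0 hit  d=D]
12: R B2 -> L0 hit  d=D]
13: W B2 -> L0 hit  d=D]
14: W B2 -> L0 hit  d=D]
15: R B3 -> L1 miss  d=-]

DIRTY = [2]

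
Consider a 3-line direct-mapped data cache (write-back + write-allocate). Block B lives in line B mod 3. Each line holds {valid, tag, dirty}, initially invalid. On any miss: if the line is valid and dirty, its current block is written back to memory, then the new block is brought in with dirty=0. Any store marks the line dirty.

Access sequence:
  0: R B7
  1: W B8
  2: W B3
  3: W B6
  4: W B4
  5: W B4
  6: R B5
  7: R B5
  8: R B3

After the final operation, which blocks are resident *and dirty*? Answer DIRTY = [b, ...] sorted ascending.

  0 | R B7 → L1 miss [-]
  1 | W B8 → L2 miss [D]
  2 | W B3 → L0 miss [D]
  3 | W B6 → L0 miss wb→B3 [D]
  4 | W B4 → L1 miss [D]
  5 | W B4 → L1 hit [D]
  6 | R B5 → L2 miss wb→B8 [-]
  7 | R B5 → L2 hit [-]
  8 | R B3 → L0 miss wb→B6 [-]

DIRTY = [4]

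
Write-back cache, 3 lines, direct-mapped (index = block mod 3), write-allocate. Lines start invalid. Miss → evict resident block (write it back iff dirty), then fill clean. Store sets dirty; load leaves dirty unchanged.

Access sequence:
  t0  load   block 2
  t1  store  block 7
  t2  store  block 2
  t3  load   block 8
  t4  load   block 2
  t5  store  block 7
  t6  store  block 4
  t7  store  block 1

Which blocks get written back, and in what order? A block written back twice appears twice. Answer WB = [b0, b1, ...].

WB = [2, 7, 4]

  0 | R B2 → L2 miss [-]
  1 | W B7 → L1 miss [D]
  2 | W B2 → L2 hit [D]
  3 | R B8 → L2 miss wb→B2 [-]
  4 | R B2 → L2 miss [-]
  5 | W B7 → L1 hit [D]
  6 | W B4 → L1 miss wb→B7 [D]
  7 | W B1 → L1 miss wb→B4 [D]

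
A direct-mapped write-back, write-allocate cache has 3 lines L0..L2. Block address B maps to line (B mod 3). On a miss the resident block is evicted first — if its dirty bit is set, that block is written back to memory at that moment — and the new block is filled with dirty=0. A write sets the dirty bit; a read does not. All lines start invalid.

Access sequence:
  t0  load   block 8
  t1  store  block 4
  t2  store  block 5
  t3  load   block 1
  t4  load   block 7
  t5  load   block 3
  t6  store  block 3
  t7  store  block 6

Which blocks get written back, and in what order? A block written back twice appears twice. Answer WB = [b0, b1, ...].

  0 | R B8 → L2 miss [-]
  1 | W B4 → L1 miss [D]
  2 | W B5 → L2 miss [D]
  3 | R B1 → L1 miss wb→B4 [-]
  4 | R B7 → L1 miss [-]
  5 | R B3 → L0 miss [-]
  6 | W B3 → L0 hit [D]
  7 | W B6 → L0 miss wb→B3 [D]

WB = [4, 3]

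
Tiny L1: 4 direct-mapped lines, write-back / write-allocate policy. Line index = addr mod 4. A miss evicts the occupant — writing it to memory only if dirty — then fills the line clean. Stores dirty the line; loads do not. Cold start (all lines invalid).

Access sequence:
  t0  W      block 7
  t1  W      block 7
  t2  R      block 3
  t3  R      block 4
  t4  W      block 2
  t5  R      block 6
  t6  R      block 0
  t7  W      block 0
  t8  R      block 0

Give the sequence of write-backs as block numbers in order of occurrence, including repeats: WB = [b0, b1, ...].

WB = [7, 2]

0: W B7 -> L3 miss  d=D]
1: W B7 -> L3 hit  d=D]
2: R B3 -> L3 miss wb->B7  d=-]
3: R B4 -> L0 miss  d=-]
4: W B2 -> L2 miss  d=D]
5: R B6 -> L2 miss wb->B2  d=-]
6: R B0 -> L0 miss  d=-]
7: W B0 -> L0 hit  d=D]
8: R B0 -> L0 hit  d=D]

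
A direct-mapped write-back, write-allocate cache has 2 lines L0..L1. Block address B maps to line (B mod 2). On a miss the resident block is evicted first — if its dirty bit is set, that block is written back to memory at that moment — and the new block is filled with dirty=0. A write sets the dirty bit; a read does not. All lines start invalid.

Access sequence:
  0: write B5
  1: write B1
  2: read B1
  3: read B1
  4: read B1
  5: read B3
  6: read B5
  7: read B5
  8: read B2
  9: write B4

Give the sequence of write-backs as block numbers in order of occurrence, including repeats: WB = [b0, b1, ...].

WB = [5, 1]

0: W B5 -> L1 miss  d=D]
1: W B1 -> L1 miss wb->B5  d=D]
2: R B1 -> L1 hit  d=D]
3: R B1 -> L1 hit  d=D]
4: R B1 -> L1 hit  d=D]
5: R B3 -> L1 miss wb->B1  d=-]
6: R B5 -> L1 miss  d=-]
7: R B5 -> L1 hit  d=-]
8: R B2 -> L0 miss  d=-]
9: W B4 -> L0 miss  d=D]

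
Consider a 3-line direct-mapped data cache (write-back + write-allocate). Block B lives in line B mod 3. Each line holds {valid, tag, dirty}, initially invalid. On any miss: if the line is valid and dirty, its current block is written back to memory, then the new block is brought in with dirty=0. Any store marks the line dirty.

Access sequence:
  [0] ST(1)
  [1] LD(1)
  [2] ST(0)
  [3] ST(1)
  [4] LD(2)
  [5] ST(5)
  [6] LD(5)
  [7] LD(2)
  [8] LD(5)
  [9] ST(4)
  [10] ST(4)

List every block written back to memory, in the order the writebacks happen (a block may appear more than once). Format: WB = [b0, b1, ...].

0: W B1 → L1 miss [D]
1: R B1 → L1 hit [D]
2: W B0 → L0 miss [D]
3: W B1 → L1 hit [D]
4: R B2 → L2 miss [-]
5: W B5 → L2 miss [D]
6: R B5 → L2 hit [D]
7: R B2 → L2 miss wb→B5 [-]
8: R B5 → L2 miss [-]
9: W B4 → L1 miss wb→B1 [D]
10: W B4 → L1 hit [D]

WB = [5, 1]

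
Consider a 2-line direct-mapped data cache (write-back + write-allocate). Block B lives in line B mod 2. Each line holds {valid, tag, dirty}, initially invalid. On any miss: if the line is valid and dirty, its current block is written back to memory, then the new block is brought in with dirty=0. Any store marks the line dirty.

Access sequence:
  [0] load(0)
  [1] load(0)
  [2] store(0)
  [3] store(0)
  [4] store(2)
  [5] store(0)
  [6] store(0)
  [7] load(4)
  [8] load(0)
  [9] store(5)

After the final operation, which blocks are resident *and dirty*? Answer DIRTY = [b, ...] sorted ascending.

DIRTY = [5]

0: R B0 -> L0 miss  d=-]
1: R B0 -> L0 hit  d=-]
2: W B0 -> L0 hit  d=D]
3: W B0 -> L0 hit  d=D]
4: W B2 -> L0 miss wb->B0  d=D]
5: W B0 -> L0 miss wb->B2  d=D]
6: W B0 -> L0 hit  d=D]
7: R B4 -> L0 miss wb->B0  d=-]
8: R B0 -> L0 miss  d=-]
9: W B5 -> L1 miss  d=D]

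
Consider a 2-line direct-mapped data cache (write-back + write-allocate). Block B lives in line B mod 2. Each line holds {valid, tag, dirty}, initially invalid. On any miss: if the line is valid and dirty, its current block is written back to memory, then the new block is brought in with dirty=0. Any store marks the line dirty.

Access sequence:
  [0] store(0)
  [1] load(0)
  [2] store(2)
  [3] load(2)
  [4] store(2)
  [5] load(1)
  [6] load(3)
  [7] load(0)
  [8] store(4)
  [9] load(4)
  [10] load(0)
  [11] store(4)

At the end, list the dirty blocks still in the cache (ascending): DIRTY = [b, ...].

  0 | W B0 → L0 miss [D]
  1 | R B0 → L0 hit [D]
  2 | W B2 → L0 miss wb→B0 [D]
  3 | R B2 → L0 hit [D]
  4 | W B2 → L0 hit [D]
  5 | R B1 → L1 miss [-]
  6 | R B3 → L1 miss [-]
  7 | R B0 → L0 miss wb→B2 [-]
  8 | W B4 → L0 miss [D]
  9 | R B4 → L0 hit [D]
  10 | R B0 → L0 miss wb→B4 [-]
  11 | W B4 → L0 miss [D]

DIRTY = [4]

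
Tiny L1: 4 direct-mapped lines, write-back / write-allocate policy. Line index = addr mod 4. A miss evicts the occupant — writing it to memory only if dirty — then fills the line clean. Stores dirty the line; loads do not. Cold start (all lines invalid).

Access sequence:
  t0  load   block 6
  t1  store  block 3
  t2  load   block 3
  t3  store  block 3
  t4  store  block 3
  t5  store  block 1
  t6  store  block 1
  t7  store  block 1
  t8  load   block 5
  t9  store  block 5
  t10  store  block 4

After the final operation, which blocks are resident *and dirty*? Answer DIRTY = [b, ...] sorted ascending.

0: R B6 -> L2 miss  d=-]
1: W B3 -> L3 miss  d=D]
2: R B3 -> L3 hit  d=D]
3: W B3 -> L3 hit  d=D]
4: W B3 -> L3 hit  d=D]
5: W B1 -> L1 miss  d=D]
6: W B1 -> L1 hit  d=D]
7: W B1 -> L1 hit  d=D]
8: R B5 -> L1 miss wb->B1  d=-]
9: W B5 -> L1 hit  d=D]
10: W B4 -> L0 miss  d=D]

DIRTY = [3, 4, 5]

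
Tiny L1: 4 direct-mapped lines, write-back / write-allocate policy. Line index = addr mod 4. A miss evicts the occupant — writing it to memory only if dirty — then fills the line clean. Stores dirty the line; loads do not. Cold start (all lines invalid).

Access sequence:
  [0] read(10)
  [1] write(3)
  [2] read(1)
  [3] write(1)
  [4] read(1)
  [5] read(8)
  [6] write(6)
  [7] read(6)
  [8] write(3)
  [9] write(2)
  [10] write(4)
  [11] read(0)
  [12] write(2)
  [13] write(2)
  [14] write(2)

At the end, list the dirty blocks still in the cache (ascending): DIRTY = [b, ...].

  0 | R B10 → L2 miss [-]
  1 | W B3 → L3 miss [D]
  2 | R B1 → L1 miss [-]
  3 | W B1 → L1 hit [D]
  4 | R B1 → L1 hit [D]
  5 | R B8 → L0 miss [-]
  6 | W B6 → L2 miss [D]
  7 | R B6 → L2 hit [D]
  8 | W B3 → L3 hit [D]
  9 | W B2 → L2 miss wb→B6 [D]
  10 | W B4 → L0 miss [D]
  11 | R B0 → L0 miss wb→B4 [-]
  12 | W B2 → L2 hit [D]
  13 | W B2 → L2 hit [D]
  14 | W B2 → L2 hit [D]

DIRTY = [1, 2, 3]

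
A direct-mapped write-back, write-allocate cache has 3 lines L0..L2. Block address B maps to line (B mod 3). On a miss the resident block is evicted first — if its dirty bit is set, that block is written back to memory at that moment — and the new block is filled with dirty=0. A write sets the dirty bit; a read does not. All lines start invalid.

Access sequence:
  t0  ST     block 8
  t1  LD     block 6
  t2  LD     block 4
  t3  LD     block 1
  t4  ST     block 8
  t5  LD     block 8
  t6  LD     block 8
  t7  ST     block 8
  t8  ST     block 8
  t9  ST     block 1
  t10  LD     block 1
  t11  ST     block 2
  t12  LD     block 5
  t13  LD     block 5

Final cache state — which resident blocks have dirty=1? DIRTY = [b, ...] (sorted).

0: W B8 -> L2 miss  d=D]
1: R B6 -> L0 miss  d=-]
2: R B4 -> L1 miss  d=-]
3: R B1 -> L1 miss  d=-]
4: W B8 -> L2 hit  d=D]
5: R B8 -> L2 hit  d=D]
6: R B8 -> L2 hit  d=D]
7: W B8 -> L2 hit  d=D]
8: W B8 -> L2 hit  d=D]
9: W B1 -> L1 hit  d=D]
10: R B1 -> L1 hit  d=D]
11: W B2 -> L2 miss wb->B8  d=D]
12: R B5 -> L2 miss wb->B2  d=-]
13: R B5 -> L2 hit  d=-]

DIRTY = [1]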